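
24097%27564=24097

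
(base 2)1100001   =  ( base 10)97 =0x61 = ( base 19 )52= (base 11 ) 89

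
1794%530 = 204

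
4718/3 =4718/3 = 1572.67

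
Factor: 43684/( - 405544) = - 67/622=-  2^(-1)*67^1*311^( - 1 ) 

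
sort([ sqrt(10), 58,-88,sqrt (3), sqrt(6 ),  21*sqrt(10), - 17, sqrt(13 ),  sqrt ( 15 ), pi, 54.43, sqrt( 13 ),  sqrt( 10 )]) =[ - 88, - 17 , sqrt( 3 ), sqrt ( 6 ), pi, sqrt(10 ),sqrt(10 ),sqrt( 13 ),sqrt( 13),sqrt( 15),54.43, 58, 21  *sqrt(10 )]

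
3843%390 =333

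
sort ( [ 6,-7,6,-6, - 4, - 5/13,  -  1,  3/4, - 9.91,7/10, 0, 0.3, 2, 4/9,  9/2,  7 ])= [-9.91,-7,- 6  , - 4,- 1,-5/13,  0,  0.3, 4/9,7/10,  3/4,2,9/2, 6, 6, 7]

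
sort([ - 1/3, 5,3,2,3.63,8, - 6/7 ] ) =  [ - 6/7,-1/3,2, 3, 3.63,5,8] 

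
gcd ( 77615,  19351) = 1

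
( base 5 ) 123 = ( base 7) 53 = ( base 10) 38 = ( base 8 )46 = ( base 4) 212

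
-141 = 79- 220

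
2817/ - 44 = - 2817/44 = - 64.02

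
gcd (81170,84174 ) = 2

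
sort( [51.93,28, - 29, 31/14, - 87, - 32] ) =[ - 87, - 32,-29, 31/14, 28, 51.93 ] 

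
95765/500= 191 + 53/100 = 191.53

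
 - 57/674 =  - 57/674 = -0.08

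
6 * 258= 1548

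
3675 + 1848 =5523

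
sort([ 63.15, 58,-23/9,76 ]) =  [-23/9, 58  ,  63.15,76 ]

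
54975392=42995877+11979515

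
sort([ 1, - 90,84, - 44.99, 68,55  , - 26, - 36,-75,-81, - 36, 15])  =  [ - 90, - 81, - 75, - 44.99, - 36, -36,  -  26, 1,15,  55, 68,84 ] 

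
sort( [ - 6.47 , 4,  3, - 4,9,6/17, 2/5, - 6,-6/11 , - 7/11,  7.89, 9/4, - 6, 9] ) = [ - 6.47, - 6, - 6, - 4,-7/11, - 6/11,  6/17, 2/5,9/4,3,  4,  7.89 , 9,  9 ]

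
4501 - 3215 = 1286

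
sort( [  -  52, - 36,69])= [ - 52,  -  36,  69]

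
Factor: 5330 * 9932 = 2^3*5^1*13^2 * 41^1*191^1  =  52937560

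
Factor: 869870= 2^1 * 5^1* 37^1*2351^1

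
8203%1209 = 949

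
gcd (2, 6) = 2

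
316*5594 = 1767704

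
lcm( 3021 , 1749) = 33231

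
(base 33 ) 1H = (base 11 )46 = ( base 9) 55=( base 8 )62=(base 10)50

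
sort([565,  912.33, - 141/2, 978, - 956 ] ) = [ - 956, - 141/2, 565, 912.33,978]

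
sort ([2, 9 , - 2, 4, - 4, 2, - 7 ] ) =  [- 7, - 4,-2,2, 2, 4, 9] 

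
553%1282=553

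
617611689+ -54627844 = 562983845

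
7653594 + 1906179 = 9559773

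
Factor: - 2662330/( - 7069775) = 532466/1413955 = 2^1*5^(  -  1)*11^1*37^( - 1) * 7643^( -1) * 24203^1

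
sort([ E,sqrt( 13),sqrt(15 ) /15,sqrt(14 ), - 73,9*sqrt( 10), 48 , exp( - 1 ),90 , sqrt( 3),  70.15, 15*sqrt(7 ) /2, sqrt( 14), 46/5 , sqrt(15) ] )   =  [ - 73,  sqrt( 15)/15,  exp( - 1),  sqrt( 3),E , sqrt(13),sqrt( 14),  sqrt( 14 ),sqrt(15),  46/5,15*sqrt( 7)/2,  9*sqrt( 10),  48, 70.15, 90 ]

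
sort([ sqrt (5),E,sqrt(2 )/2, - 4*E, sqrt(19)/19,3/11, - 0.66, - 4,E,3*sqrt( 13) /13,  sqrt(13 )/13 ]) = [ - 4*E,-4, - 0.66,sqrt( 19)/19,3/11,sqrt (13) /13, sqrt(2 ) /2,3*sqrt( 13)/13,sqrt( 5 ), E,E ] 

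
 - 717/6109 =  - 1 + 5392/6109 = -0.12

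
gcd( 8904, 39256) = 56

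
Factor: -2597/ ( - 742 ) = 7/2 =2^ ( - 1)*7^1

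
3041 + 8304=11345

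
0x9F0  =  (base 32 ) 2fg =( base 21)5g3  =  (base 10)2544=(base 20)674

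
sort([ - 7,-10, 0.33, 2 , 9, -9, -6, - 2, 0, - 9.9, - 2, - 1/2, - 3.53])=[ - 10, - 9.9, - 9, - 7, - 6, - 3.53, - 2, - 2, - 1/2,0, 0.33, 2, 9] 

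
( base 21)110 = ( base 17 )1A3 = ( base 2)111001110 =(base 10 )462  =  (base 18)17C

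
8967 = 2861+6106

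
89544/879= 29848/293 = 101.87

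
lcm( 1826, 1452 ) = 120516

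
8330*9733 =81075890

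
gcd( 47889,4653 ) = 9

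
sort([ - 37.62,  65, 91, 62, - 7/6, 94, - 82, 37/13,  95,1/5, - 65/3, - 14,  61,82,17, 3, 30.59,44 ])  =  [-82,  -  37.62 , - 65/3,-14, - 7/6 , 1/5,37/13 , 3, 17,30.59,44, 61,  62, 65, 82,91,  94 , 95 ] 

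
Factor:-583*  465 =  - 3^1*5^1*11^1*31^1*53^1=-271095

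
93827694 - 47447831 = 46379863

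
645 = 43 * 15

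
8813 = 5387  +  3426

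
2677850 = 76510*35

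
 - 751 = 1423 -2174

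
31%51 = 31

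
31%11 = 9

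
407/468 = 407/468= 0.87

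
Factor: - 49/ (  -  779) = 7^2*19^( - 1)*41^(- 1 ) 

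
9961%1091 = 142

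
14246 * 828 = 11795688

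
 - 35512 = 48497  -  84009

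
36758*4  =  147032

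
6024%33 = 18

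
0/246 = 0 = 0.00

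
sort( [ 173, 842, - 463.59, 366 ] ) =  [-463.59, 173,  366, 842]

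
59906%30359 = 29547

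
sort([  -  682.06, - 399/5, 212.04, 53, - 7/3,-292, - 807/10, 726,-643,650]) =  [ - 682.06, - 643, - 292, - 807/10, - 399/5, - 7/3, 53,212.04, 650, 726 ]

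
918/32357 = 918/32357 = 0.03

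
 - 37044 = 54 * (-686 ) 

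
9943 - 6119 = 3824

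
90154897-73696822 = 16458075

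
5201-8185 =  - 2984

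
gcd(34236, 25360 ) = 1268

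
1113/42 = 26 + 1/2 = 26.50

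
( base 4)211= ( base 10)37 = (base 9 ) 41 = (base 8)45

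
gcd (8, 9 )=1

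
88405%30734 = 26937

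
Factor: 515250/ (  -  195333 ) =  - 171750/65111 = - 2^1*3^1*5^3*229^1*65111^( - 1)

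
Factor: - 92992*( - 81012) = 7533467904 =2^8*3^1*43^1  *  157^1*1453^1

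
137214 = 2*68607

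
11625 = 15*775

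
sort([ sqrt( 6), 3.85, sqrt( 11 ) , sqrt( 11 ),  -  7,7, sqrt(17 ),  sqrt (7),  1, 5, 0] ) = [  -  7,  0,1,  sqrt(6 ), sqrt( 7), sqrt ( 11 ), sqrt( 11),3.85, sqrt( 17), 5,7 ] 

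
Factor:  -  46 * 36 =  - 2^3*3^2*23^1  =  - 1656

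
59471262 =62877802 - 3406540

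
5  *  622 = 3110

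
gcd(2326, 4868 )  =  2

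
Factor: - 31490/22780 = - 2^(-1)*17^(  -  1)*47^1 = - 47/34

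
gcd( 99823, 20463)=1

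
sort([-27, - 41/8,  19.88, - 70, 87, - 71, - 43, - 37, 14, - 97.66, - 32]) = [ - 97.66 , - 71,  -  70,  -  43, - 37, - 32, - 27, - 41/8, 14 , 19.88,87] 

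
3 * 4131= 12393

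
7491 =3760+3731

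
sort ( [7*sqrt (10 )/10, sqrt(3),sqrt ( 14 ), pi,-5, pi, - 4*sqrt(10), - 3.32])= [ -4*sqrt(10 ), - 5, - 3.32, sqrt( 3),7 * sqrt(10 )/10,pi, pi,sqrt(14 )]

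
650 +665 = 1315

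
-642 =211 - 853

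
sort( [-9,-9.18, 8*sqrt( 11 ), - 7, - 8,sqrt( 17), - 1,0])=[ - 9.18,-9 , - 8, - 7, - 1, 0 , sqrt( 17),8*sqrt (11) ]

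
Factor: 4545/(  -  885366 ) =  - 5/974 = -2^ ( - 1 )*5^1 * 487^(-1) 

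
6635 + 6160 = 12795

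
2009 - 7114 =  - 5105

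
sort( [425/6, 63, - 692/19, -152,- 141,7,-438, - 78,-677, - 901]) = [-901, - 677 , - 438 , - 152 , - 141,-78, - 692/19,7, 63,425/6 ] 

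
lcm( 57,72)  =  1368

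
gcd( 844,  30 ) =2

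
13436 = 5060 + 8376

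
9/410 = 9/410  =  0.02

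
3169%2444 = 725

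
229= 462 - 233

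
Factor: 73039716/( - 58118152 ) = - 18259929/14529538 = - 2^( - 1)*3^2*197^( - 1 )*36877^( - 1)* 2028881^1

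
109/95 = 1 + 14/95 = 1.15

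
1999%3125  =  1999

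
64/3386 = 32/1693= 0.02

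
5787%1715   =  642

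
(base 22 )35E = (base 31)1JQ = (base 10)1576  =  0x628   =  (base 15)701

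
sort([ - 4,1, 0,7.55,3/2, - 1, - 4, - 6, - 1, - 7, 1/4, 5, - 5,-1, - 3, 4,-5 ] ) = [ - 7, - 6, - 5,-5, - 4 ,-4, - 3, - 1,-1 , - 1, 0, 1/4 , 1 , 3/2, 4,5 , 7.55] 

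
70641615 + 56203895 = 126845510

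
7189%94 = 45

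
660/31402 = 330/15701 = 0.02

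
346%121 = 104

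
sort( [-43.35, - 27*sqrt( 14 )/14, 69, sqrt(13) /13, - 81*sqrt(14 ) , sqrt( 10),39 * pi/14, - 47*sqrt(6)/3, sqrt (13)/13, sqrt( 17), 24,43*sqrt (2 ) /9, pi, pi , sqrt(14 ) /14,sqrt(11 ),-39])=[  -  81*sqrt ( 14), - 43.35, - 39, - 47*sqrt (6)/3,-27*sqrt( 14 )/14,sqrt(14 ) /14, sqrt(13 )/13, sqrt(13)/13 , pi, pi, sqrt(10),sqrt(11 ), sqrt ( 17), 43 * sqrt (2) /9, 39 *pi/14,24,69 ]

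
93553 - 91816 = 1737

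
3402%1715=1687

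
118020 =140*843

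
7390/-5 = -1478/1 =-1478.00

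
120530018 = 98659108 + 21870910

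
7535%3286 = 963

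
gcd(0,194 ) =194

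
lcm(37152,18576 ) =37152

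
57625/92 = 57625/92   =  626.36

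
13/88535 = 13/88535  =  0.00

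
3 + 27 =30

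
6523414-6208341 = 315073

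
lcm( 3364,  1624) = 47096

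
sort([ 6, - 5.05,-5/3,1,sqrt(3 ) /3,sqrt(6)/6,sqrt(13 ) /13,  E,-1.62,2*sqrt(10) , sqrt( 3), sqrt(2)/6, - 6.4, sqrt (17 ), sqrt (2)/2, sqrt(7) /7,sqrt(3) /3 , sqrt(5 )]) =[ - 6.4, - 5.05 ,- 5/3, - 1.62,sqrt (2) /6, sqrt ( 13 )/13,sqrt( 7) /7,sqrt(6 )/6,sqrt(3)/3,sqrt(3 ) /3,sqrt(  2 )/2,1,sqrt( 3),sqrt( 5),E , sqrt (17 ),  6 , 2*sqrt (10)]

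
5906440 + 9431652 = 15338092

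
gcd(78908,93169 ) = 1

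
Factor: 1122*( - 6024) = -2^4 * 3^2*11^1*17^1 * 251^1 =- 6758928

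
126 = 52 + 74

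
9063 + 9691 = 18754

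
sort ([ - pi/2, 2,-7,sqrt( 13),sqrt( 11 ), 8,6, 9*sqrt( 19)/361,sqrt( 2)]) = [ - 7, - pi/2, 9*sqrt(19 )/361, sqrt( 2 ), 2,sqrt( 11),sqrt( 13),6, 8]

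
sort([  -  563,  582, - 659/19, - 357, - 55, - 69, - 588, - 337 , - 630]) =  [ - 630, - 588, - 563, - 357,-337, - 69, - 55, - 659/19, 582]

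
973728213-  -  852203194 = 1825931407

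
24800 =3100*8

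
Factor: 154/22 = 7 = 7^1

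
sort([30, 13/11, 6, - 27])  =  [  -  27, 13/11, 6,30 ] 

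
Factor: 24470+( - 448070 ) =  - 2^4*3^1*5^2*353^1 = - 423600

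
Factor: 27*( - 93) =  - 2511 = - 3^4*31^1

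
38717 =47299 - 8582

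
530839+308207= 839046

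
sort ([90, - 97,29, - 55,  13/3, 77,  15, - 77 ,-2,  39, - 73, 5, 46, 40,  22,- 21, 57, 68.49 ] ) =[ - 97,-77, - 73, - 55, - 21, - 2, 13/3, 5, 15,22, 29, 39, 40 , 46, 57, 68.49, 77,90 ] 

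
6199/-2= - 3100 + 1/2 = -3099.50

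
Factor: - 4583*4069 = - 13^1 * 313^1 * 4583^1=- 18648227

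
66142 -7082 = 59060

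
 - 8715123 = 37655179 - 46370302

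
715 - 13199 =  - 12484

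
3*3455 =10365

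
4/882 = 2/441 = 0.00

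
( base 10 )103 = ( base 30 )3D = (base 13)7C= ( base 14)75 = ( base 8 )147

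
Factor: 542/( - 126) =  - 3^ ( - 2 )*7^ (  -  1)*271^1 = - 271/63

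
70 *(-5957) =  - 416990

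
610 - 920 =-310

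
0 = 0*98130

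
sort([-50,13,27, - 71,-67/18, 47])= [ - 71, - 50, - 67/18,13, 27,  47]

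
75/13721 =75/13721 = 0.01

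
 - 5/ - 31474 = 5/31474= 0.00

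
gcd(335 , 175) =5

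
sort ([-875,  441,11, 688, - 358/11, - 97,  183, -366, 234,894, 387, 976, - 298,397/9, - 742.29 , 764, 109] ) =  [-875,-742.29, - 366, - 298, - 97, - 358/11, 11,397/9  ,  109,183, 234,387,441 , 688, 764, 894, 976] 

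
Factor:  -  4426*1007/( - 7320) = 2228491/3660 = 2^( - 2)*3^( - 1 ) * 5^( - 1 )*19^1 * 53^1*61^ (-1)*2213^1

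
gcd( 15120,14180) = 20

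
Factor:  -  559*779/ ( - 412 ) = 435461/412 = 2^ (- 2 )*13^1*19^1*41^1*43^1* 103^( - 1 ) 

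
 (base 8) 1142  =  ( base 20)1AA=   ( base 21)181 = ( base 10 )610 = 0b1001100010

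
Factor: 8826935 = 5^1 * 13^1*135799^1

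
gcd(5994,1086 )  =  6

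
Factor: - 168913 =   -  168913^1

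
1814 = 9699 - 7885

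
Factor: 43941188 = 2^2 * 10985297^1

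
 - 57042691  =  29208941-86251632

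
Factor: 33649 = 7^1*11^1 *19^1*23^1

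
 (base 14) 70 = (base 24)42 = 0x62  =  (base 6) 242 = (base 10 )98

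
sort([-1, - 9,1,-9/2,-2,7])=[ - 9,-9/2, - 2, - 1, 1,7] 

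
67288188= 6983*9636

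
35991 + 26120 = 62111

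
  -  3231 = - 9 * 359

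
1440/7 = 205 + 5/7 = 205.71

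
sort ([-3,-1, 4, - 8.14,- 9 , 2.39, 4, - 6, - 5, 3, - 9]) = [ - 9,  -  9, - 8.14, - 6, - 5, - 3, - 1,2.39,3,4, 4] 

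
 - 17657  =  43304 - 60961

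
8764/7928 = 1 + 209/1982 = 1.11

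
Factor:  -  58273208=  - 2^3*7^1*257^1*4049^1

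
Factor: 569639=7^1 * 19^1 *4283^1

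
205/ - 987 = -205/987 = - 0.21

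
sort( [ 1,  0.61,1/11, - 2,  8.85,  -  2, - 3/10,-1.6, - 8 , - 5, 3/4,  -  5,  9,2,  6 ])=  [ - 8, - 5  , - 5,  -  2, - 2, - 1.6, - 3/10,1/11, 0.61,3/4, 1, 2 , 6,8.85,9]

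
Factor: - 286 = - 2^1*11^1*13^1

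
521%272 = 249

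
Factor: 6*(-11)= - 2^1*3^1*11^1 = -66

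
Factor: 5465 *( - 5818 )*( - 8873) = 282120318010 = 2^1 * 5^1*19^1 * 467^1*1093^1*2909^1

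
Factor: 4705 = 5^1 * 941^1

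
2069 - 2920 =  - 851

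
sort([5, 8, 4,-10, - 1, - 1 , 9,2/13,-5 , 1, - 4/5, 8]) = [ - 10 , - 5, - 1,-1, - 4/5,2/13,1,4,5,  8,8,9]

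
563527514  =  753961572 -190434058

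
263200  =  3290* 80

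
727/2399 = 727/2399 = 0.30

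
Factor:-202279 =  - 7^1*11^1 * 37^1*71^1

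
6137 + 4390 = 10527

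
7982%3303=1376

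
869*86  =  74734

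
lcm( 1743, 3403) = 71463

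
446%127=65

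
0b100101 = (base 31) 16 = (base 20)1H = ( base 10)37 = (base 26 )1B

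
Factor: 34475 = 5^2*7^1*197^1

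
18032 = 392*46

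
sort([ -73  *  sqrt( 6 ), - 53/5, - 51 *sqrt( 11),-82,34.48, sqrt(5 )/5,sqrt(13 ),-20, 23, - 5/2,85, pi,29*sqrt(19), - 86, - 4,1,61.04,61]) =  [-73*sqrt( 6),-51* sqrt( 11), - 86,-82,- 20, - 53/5 , - 4, - 5/2 , sqrt( 5 )/5 , 1,  pi, sqrt( 13), 23, 34.48,61,61.04,85,29 * sqrt(19 ) ]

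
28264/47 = 601+17/47 = 601.36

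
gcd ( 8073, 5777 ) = 1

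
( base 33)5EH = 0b1011100100100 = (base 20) EG4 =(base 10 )5924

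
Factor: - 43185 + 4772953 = 2^3*593^1*997^1   =  4729768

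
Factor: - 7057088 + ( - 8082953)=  - 15140041 = - 7^1 *197^1*10979^1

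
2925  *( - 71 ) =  - 207675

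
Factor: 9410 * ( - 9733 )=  - 91587530 = -2^1*5^1*941^1*9733^1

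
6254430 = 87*71890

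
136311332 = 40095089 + 96216243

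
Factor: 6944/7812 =2^3*3^( - 2 ) = 8/9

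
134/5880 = 67/2940  =  0.02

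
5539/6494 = 29/34 = 0.85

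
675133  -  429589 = 245544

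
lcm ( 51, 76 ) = 3876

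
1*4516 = 4516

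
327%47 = 45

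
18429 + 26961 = 45390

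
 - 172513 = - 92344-80169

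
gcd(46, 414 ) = 46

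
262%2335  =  262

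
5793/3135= 1931/1045= 1.85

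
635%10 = 5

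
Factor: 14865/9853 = 3^1*5^1*59^( - 1)*167^( - 1)*991^1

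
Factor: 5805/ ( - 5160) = - 2^( - 3 )*3^2 = -  9/8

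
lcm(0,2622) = 0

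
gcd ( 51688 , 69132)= 28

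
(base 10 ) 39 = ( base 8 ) 47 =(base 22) 1h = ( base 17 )25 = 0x27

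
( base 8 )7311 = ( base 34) 39b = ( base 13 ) 1952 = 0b111011001001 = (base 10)3785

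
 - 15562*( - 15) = 233430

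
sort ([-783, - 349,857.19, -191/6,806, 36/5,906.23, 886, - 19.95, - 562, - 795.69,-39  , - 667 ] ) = [ -795.69, - 783, - 667,-562, - 349,  -  39, - 191/6,  -  19.95, 36/5, 806, 857.19, 886, 906.23 ] 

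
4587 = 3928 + 659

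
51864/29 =51864/29 = 1788.41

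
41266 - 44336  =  - 3070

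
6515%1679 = 1478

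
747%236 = 39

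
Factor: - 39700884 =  - 2^2 * 3^1*29^1*114083^1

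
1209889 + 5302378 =6512267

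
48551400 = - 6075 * ( - 7992)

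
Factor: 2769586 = 2^1*211^1*6563^1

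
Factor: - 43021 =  - 11^1 *3911^1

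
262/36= 131/18 = 7.28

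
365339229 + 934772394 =1300111623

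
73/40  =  1 + 33/40  =  1.82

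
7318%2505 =2308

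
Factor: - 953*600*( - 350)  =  200130000 = 2^4*3^1*5^4*7^1*953^1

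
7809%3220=1369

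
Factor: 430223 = 109^1*3947^1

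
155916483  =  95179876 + 60736607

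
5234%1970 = 1294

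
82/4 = 20 + 1/2 = 20.50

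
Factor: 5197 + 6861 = 12058 = 2^1*6029^1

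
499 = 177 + 322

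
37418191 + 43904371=81322562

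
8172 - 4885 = 3287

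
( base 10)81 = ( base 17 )4D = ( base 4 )1101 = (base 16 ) 51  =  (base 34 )2d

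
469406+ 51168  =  520574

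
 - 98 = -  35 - 63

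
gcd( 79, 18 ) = 1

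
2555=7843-5288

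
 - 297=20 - 317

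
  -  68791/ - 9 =7643 + 4/9 = 7643.44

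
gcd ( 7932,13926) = 6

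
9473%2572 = 1757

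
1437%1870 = 1437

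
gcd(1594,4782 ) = 1594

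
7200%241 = 211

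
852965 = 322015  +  530950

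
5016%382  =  50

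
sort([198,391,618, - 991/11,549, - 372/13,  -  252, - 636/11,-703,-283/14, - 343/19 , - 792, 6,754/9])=[  -  792,  -  703,-252,-991/11,  -  636/11, - 372/13, - 283/14  , - 343/19, 6, 754/9,  198,391,549, 618 ] 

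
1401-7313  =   - 5912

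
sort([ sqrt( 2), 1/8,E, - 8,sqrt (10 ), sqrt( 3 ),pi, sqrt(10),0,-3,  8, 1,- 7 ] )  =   [ - 8, - 7, - 3 , 0, 1/8,  1,sqrt(2 ),  sqrt( 3 ), E,pi, sqrt ( 10),sqrt( 10),  8 ]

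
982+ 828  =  1810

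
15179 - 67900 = -52721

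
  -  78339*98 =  - 7677222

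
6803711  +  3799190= 10602901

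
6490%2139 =73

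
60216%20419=19378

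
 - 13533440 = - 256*52865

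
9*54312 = 488808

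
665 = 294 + 371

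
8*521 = 4168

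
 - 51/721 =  - 1 + 670/721= - 0.07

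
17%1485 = 17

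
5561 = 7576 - 2015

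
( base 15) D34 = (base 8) 5636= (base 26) 4AA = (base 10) 2974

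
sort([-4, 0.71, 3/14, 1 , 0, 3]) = [ - 4, 0, 3/14, 0.71, 1, 3]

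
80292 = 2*40146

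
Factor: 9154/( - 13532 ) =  - 2^( - 1)*17^ ( - 1 )* 23^1 = - 23/34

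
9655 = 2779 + 6876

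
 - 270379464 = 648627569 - 919007033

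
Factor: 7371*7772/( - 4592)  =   -2045979/164 =- 2^(- 2)*3^4*13^1*29^1*41^ ( -1)*67^1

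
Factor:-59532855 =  -3^1 * 5^1 *23^1*43^1*4013^1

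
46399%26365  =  20034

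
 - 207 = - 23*9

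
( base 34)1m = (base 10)56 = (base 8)70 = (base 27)22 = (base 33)1n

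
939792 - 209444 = 730348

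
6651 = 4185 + 2466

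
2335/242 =9+157/242 = 9.65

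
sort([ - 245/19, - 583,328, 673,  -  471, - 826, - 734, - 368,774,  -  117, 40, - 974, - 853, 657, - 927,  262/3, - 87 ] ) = [ - 974, - 927, - 853,-826, - 734, - 583, - 471, - 368,  -  117, - 87, - 245/19, 40,262/3 , 328,657,673, 774] 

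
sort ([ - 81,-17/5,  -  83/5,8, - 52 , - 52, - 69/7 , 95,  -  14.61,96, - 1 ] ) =[ - 81, - 52, - 52, - 83/5,  -  14.61, - 69/7, - 17/5, - 1,8,95,  96 ] 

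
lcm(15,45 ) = 45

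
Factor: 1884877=1884877^1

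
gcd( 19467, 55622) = 7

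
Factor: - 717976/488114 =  - 358988/244057 = - 2^2 * 7^1 * 11^(-2)*2017^( - 1)*12821^1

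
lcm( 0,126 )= 0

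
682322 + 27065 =709387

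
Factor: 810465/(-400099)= - 3^1*5^1*7^ ( - 1) * 61^ (- 1 )*71^1 * 761^1*937^( - 1)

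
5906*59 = 348454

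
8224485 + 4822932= 13047417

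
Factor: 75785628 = 2^2 * 3^1*6315469^1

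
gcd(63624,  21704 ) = 8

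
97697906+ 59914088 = 157611994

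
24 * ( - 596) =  -14304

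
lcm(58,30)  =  870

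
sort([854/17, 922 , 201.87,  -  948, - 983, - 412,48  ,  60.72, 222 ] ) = [ - 983, - 948, - 412,48 , 854/17, 60.72, 201.87, 222,922]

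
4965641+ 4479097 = 9444738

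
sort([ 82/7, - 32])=[ - 32, 82/7]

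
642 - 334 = 308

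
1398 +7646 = 9044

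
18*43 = 774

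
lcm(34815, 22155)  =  243705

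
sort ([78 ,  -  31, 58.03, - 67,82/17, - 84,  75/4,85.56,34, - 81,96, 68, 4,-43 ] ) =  [-84,  -  81, - 67, - 43,-31,4,  82/17,75/4,  34, 58.03 , 68,78,85.56,96]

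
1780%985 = 795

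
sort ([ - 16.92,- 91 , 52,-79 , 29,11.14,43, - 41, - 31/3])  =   [ - 91,  -  79, - 41, - 16.92, - 31/3,11.14,29, 43, 52 ] 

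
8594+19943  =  28537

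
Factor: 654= 2^1 * 3^1*109^1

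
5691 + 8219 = 13910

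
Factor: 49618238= 2^1 * 24809119^1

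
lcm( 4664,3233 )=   284504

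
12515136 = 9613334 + 2901802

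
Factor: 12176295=3^1*5^1*811753^1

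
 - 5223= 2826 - 8049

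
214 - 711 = -497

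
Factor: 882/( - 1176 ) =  - 2^( - 2)*3^1 = - 3/4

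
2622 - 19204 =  - 16582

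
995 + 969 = 1964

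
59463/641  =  59463/641  =  92.77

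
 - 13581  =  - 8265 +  - 5316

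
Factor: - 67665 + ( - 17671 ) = - 85336=-  2^3*10667^1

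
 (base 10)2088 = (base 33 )1U9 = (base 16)828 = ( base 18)680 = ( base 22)46K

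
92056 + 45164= 137220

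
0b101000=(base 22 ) 1I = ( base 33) 17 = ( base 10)40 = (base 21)1j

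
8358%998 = 374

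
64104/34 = 32052/17 = 1885.41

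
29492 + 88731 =118223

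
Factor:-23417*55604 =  - 1302078868=- 2^2*13901^1*23417^1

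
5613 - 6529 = -916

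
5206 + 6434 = 11640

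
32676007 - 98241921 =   -  65565914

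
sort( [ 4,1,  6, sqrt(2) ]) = [ 1,sqrt(2),4, 6] 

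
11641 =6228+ 5413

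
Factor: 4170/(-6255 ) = - 2/3 = -2^1*3^(-1)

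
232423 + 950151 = 1182574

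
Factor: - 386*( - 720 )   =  2^5*3^2*5^1 *193^1 =277920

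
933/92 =933/92=   10.14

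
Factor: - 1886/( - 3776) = 943/1888 = 2^( - 5)*23^1*41^1*59^( - 1 )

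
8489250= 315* 26950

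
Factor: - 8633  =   - 89^1 * 97^1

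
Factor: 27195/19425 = 7/5  =  5^(-1)*7^1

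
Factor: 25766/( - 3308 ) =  - 12883/1654 = -  2^(-1)*13^1*827^(  -  1 )*991^1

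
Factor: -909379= - 909379^1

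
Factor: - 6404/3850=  - 3202/1925 = - 2^1* 5^( - 2 )  *7^( - 1) *11^( - 1) *1601^1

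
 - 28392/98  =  -2028/7 = - 289.71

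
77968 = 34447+43521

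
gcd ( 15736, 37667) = 7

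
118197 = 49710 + 68487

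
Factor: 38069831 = 157^1*242483^1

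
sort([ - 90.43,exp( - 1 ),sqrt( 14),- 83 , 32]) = [  -  90.43, - 83,exp(  -  1 ),sqrt( 14),  32 ] 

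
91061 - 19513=71548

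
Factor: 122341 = 19^1*47^1*137^1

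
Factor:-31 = - 31^1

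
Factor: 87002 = 2^1*41^1*1061^1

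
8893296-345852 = 8547444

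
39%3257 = 39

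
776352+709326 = 1485678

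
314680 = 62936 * 5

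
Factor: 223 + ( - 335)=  - 112= - 2^4*7^1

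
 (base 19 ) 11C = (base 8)610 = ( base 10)392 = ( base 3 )112112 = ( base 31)ck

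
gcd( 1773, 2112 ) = 3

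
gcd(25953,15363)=3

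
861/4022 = 861/4022 = 0.21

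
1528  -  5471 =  - 3943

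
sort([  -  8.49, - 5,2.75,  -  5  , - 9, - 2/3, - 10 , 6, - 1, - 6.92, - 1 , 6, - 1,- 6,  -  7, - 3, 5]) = [  -  10,-9, - 8.49, - 7, - 6.92, - 6,-5, - 5, - 3, - 1 ,-1, - 1, - 2/3,  2.75 , 5,6, 6]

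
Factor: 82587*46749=3860859663   =  3^2 * 15583^1*27529^1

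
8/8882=4/4441 =0.00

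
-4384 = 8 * ( - 548)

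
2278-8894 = - 6616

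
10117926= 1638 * 6177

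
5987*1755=10507185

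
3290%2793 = 497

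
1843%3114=1843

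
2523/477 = 5 + 46/159 = 5.29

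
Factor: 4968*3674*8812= 2^6*3^3*11^1*23^1*167^1 * 2203^1 = 160840430784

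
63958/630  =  101 + 164/315 = 101.52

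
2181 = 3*727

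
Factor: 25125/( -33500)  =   - 2^( - 2 )*3^1  =  -3/4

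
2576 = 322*8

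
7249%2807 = 1635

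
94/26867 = 94/26867= 0.00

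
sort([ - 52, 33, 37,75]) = [- 52, 33,  37,75]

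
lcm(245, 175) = 1225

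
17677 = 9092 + 8585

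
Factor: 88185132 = 2^2*3^3 *7^1* 67^1*1741^1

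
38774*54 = 2093796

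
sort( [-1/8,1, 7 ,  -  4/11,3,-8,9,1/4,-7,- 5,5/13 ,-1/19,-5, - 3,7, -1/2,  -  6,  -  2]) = [ -8, - 7, - 6,-5, - 5, - 3 , - 2, - 1/2, - 4/11, - 1/8,-1/19,1/4 , 5/13,1,3,7,7,9] 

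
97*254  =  24638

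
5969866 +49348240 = 55318106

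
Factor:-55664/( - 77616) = 71/99 =3^( - 2)*11^( - 1 ) *71^1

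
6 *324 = 1944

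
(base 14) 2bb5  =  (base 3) 101201000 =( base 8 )17173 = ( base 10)7803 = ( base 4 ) 1321323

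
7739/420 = 18  +  179/420 = 18.43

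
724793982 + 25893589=750687571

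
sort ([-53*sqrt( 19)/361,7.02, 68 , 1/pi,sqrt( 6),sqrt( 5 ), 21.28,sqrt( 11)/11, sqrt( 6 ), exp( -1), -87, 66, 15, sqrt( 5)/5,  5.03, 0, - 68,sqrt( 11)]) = [ - 87 ,-68,  -  53*sqrt(19)/361,0 , sqrt( 11) /11, 1/pi,exp( -1),sqrt( 5 ) /5,  sqrt( 5 ), sqrt (6), sqrt(6),sqrt( 11), 5.03,7.02,  15, 21.28, 66,68]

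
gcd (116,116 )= 116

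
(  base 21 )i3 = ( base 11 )317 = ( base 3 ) 112010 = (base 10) 381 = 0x17D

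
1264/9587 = 1264/9587 = 0.13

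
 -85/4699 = - 1 + 4614/4699 = - 0.02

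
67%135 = 67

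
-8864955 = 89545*(- 99 )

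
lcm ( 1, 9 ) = 9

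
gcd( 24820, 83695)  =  5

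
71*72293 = 5132803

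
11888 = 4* 2972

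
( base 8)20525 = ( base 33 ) 7rj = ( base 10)8533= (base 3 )102201001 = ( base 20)116d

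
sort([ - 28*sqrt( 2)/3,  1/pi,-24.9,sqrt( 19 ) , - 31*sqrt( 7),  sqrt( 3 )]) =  [-31 * sqrt( 7), - 24.9, - 28*sqrt( 2)/3, 1/pi, sqrt( 3), sqrt( 19)] 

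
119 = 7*17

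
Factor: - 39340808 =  - 2^3*13^1*378277^1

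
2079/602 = 3  +  39/86  =  3.45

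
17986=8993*2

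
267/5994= 89/1998 =0.04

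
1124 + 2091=3215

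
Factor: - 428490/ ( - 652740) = 2^ ( - 1)*3^3*11^ ( - 1 )*23^1* 43^( - 1) = 621/946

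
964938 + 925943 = 1890881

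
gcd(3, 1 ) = 1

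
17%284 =17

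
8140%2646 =202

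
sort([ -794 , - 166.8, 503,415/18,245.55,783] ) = [ - 794,-166.8, 415/18, 245.55, 503,783 ]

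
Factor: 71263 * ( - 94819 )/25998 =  - 6757086397/25998 = - 2^( - 1)*3^( - 1)*7^( - 1)*619^( - 1)*71263^1 *94819^1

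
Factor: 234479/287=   817  =  19^1 * 43^1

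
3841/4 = 960 + 1/4=960.25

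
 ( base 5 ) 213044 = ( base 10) 7274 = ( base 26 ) ajk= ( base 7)30131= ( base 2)1110001101010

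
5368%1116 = 904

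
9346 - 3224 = 6122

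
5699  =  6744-1045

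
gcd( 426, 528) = 6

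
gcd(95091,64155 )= 3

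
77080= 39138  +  37942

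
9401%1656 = 1121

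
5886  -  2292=3594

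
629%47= 18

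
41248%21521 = 19727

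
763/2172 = 763/2172=0.35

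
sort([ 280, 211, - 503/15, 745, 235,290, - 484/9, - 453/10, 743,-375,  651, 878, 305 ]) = [ - 375,-484/9, - 453/10, - 503/15, 211,235,280, 290, 305,651, 743,  745, 878]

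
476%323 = 153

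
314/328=157/164 = 0.96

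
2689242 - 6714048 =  - 4024806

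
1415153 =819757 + 595396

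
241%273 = 241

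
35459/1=35459   =  35459.00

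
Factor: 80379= 3^3*13^1*229^1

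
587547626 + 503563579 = 1091111205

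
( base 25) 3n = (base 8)142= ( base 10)98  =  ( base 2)1100010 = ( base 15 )68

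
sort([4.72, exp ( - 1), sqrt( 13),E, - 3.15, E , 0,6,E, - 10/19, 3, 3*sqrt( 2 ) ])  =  [-3.15, - 10/19, 0,exp(  -  1), E, E, E , 3, sqrt(13 ), 3 * sqrt( 2),  4.72 , 6] 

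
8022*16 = 128352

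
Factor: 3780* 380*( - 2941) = - 4224452400 =-2^4*3^3*5^2 * 7^1 * 17^1*19^1*173^1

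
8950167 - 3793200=5156967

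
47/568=47/568 = 0.08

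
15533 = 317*49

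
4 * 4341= 17364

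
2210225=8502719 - 6292494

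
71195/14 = 5085 +5/14 = 5085.36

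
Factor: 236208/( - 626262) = -2^3 * 13^(-1)*19^1*31^(- 1) = -152/403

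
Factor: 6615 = 3^3 *5^1*7^2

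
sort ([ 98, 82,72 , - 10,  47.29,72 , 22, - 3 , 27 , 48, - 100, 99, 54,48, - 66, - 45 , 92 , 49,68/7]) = [ - 100, - 66, - 45, - 10, - 3,68/7,22,  27,47.29, 48, 48, 49,54,  72, 72, 82, 92,98 , 99] 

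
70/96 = 35/48= 0.73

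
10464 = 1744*6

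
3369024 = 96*35094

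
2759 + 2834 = 5593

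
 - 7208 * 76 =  - 547808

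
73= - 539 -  - 612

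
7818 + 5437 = 13255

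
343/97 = 343/97 = 3.54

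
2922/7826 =1461/3913 = 0.37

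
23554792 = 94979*248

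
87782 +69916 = 157698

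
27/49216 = 27/49216 = 0.00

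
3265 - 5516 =-2251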